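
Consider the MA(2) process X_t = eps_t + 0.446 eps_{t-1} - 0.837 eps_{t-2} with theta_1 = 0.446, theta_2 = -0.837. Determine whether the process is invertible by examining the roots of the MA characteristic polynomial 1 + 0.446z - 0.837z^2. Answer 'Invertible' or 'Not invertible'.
\text{Not invertible}

The MA(q) characteristic polynomial is P(z) = 1 + 0.446z - 0.837z^2.
Invertibility requires all roots to lie outside the unit circle, i.e. |z| > 1 for every root.
Set 1 + (0.446) z + (-0.837) z^2 = 0, i.e. a z^2 + b z + c = 0 with a = -0.837, b = 0.446, c = 1.
Discriminant D = b^2 - 4ac = (0.446)^2 - 4*(-0.837)*1 = 0.198916 - (-3.348) = 3.546916.
D >= 0, so the roots are real: z = (-b +/- sqrt(D)) / (2a) = (-0.446 +/- 1.883326) / (-1.674).
  z_1 = (-0.446 + 1.883326) / (-1.674) = -0.8586,   |z_1| = 0.8586.
  z_2 = (-0.446 - 1.883326) / (-1.674) = 1.3915,   |z_2| = 1.3915.
Moduli of all roots: 0.8586, 1.3915.
All moduli strictly greater than 1? No.
Verdict: Not invertible.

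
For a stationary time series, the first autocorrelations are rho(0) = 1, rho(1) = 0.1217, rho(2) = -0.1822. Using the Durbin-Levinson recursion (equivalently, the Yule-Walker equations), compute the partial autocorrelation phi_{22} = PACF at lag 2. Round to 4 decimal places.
\phi_{22} = -0.2000

The PACF at lag k is phi_{kk}, the last component of the solution
to the Yule-Walker system G_k phi = r_k where
  (G_k)_{ij} = rho(|i - j|), (r_k)_i = rho(i), i,j = 1..k.
Equivalently, Durbin-Levinson gives phi_{kk} iteratively:
  phi_{11} = rho(1)
  phi_{kk} = [rho(k) - sum_{j=1..k-1} phi_{k-1,j} rho(k-j)]
            / [1 - sum_{j=1..k-1} phi_{k-1,j} rho(j)],
  phi_{k,j} = phi_{k-1,j} - phi_{kk} phi_{k-1,k-j},  j = 1..k-1.
Step k = 1:
  phi_11 = rho(1) = 0.1217.
Step k = 2:
  phi_22 = [rho(2) - phi_11 rho(1)] / [1 - phi_11 rho(1)] = [-0.1822 - (0.1217)(0.1217)] / [1 - (0.1217)(0.1217)]
         = -0.19701089 / 0.98518911 = -0.2.
Therefore phi_{22} = -0.2000.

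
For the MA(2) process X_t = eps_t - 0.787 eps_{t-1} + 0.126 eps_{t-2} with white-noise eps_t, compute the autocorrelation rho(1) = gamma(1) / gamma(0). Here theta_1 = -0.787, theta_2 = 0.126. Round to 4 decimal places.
\rho(1) = -0.5419

For an MA(q) process with theta_0 = 1, the autocovariance is
  gamma(k) = sigma^2 * sum_{i=0..q-k} theta_i * theta_{i+k},
and rho(k) = gamma(k) / gamma(0). Sigma^2 cancels.
  numerator   = (1)*(-0.787) + (-0.787)*(0.126) = -0.886162.
  denominator = (1)^2 + (-0.787)^2 + (0.126)^2 = 1.635245.
  rho(1) = -0.886162 / 1.635245 = -0.5419.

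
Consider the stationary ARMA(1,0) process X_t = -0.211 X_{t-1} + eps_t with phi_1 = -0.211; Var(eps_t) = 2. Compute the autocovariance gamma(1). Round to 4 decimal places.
\gamma(1) = -0.4417

Multiply the model equation by X_{t-k} and take expectations. With theta_0 = psi_0 = 1 and psi_j the MA(infinity) weights, this gives
  gamma(k) - sum_i phi_i gamma(k-i) = c_k,
  c_k = sigma^2 * sum_{j=k..q} theta_j psi_{j-k}   (c_k = 0 for k > q),
using gamma(-m) = gamma(m).
Pure AR (q = 0): c_0 = sigma^2 = 2, c_k = 0 for k >= 1.
Equations for k = 0 and k = 1 (AR order 1):
  gamma(0) = phi_1 gamma(1) + c_0
  gamma(1) = phi_1 gamma(0) + c_1
Substituting the second into the first: gamma(0) (1 - phi_1^2) = c_0 + phi_1 c_1, so
  gamma(0) = c_0 / (1 - phi_1^2) = 2 / (1 - (-0.211)^2) = 2 / 0.955479 = 2.093191.
  gamma(1) = phi_1 gamma(0) = (-0.211)(2.093191) = -0.441663.
Therefore gamma(1) = -0.4417 (to 4 decimal places).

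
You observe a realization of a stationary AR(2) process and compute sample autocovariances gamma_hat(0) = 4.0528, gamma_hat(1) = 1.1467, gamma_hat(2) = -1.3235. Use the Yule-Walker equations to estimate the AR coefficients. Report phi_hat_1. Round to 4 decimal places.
\hat\phi_{1} = 0.4080

The Yule-Walker equations for an AR(p) process read, in matrix form,
  Gamma_p phi = r_p,   with   (Gamma_p)_{ij} = gamma(|i - j|),
                       (r_p)_i = gamma(i),   i,j = 1..p.
Substitute the sample gammas (Toeplitz matrix and right-hand side of size 2):
  Gamma_p = [[4.0528, 1.1467], [1.1467, 4.0528]]
  r_p     = [1.1467, -1.3235]
Written out:
  4.0528 phi_1 + 1.1467 phi_2 = 1.1467
  1.1467 phi_1 + 4.0528 phi_2 = -1.3235
Solve by Cramer's rule:
  det = gamma(0)^2 - gamma(1)^2 = (4.0528)^2 - (1.1467)^2 = 16.42518784 - 1.31492089 = 15.11026695
  phi_hat_1 = [gamma(1) gamma(0) - gamma(1) gamma(2)] / det = [(1.1467)(4.0528) - (1.1467)(-1.3235)] / 15.11026695 = 6.16500321 / 15.11026695 = 0.408
  phi_hat_2 = [gamma(0) gamma(2) - gamma(1)^2] / det = [(4.0528)(-1.3235) - (1.1467)^2] / 15.11026695 = -6.67880169 / 15.11026695 = -0.442
So phi_hat = [0.4080, -0.4420].
Therefore phi_hat_1 = 0.4080.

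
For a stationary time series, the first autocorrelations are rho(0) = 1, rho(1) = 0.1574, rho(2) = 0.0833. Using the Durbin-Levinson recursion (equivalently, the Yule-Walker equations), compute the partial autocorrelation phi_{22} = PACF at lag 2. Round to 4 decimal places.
\phi_{22} = 0.0600

The PACF at lag k is phi_{kk}, the last component of the solution
to the Yule-Walker system G_k phi = r_k where
  (G_k)_{ij} = rho(|i - j|), (r_k)_i = rho(i), i,j = 1..k.
Equivalently, Durbin-Levinson gives phi_{kk} iteratively:
  phi_{11} = rho(1)
  phi_{kk} = [rho(k) - sum_{j=1..k-1} phi_{k-1,j} rho(k-j)]
            / [1 - sum_{j=1..k-1} phi_{k-1,j} rho(j)],
  phi_{k,j} = phi_{k-1,j} - phi_{kk} phi_{k-1,k-j},  j = 1..k-1.
Step k = 1:
  phi_11 = rho(1) = 0.1574.
Step k = 2:
  phi_22 = [rho(2) - phi_11 rho(1)] / [1 - phi_11 rho(1)] = [0.0833 - (0.1574)(0.1574)] / [1 - (0.1574)(0.1574)]
         = 0.05852524 / 0.97522524 = 0.06.
Therefore phi_{22} = 0.0600.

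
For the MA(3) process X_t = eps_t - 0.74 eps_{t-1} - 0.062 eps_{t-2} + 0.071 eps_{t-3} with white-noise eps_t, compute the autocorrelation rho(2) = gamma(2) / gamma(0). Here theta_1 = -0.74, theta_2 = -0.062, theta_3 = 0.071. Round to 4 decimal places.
\rho(2) = -0.0736

For an MA(q) process with theta_0 = 1, the autocovariance is
  gamma(k) = sigma^2 * sum_{i=0..q-k} theta_i * theta_{i+k},
and rho(k) = gamma(k) / gamma(0). Sigma^2 cancels.
  numerator   = (1)*(-0.062) + (-0.74)*(0.071) = -0.11454.
  denominator = (1)^2 + (-0.74)^2 + (-0.062)^2 + (0.071)^2 = 1.556485.
  rho(2) = -0.11454 / 1.556485 = -0.0736.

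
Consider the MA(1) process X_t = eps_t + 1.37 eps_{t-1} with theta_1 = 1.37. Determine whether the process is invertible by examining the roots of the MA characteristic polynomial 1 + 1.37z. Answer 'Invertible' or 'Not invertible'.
\text{Not invertible}

The MA(q) characteristic polynomial is P(z) = 1 + 1.37z.
Invertibility requires all roots to lie outside the unit circle, i.e. |z| > 1 for every root.
This is linear in z: 1 + (1.37) z = 0  =>  z = -1/(1.37) = -0.729927,  |z| = 0.729927.
Moduli of all roots: 0.7299.
All moduli strictly greater than 1? No.
Verdict: Not invertible.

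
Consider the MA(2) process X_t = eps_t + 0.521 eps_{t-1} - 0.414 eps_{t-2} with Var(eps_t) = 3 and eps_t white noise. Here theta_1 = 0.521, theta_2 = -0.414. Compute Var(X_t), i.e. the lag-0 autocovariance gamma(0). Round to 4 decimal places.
\gamma(0) = 4.3285

For an MA(q) process X_t = eps_t + sum_i theta_i eps_{t-i} with
Var(eps_t) = sigma^2, the variance is
  gamma(0) = sigma^2 * (1 + sum_i theta_i^2).
  sum_i theta_i^2 = (0.521)^2 + (-0.414)^2 = 0.271441 + 0.171396 = 0.442837.
  gamma(0) = 3 * (1 + 0.442837) = 3 * 1.442837 = 4.328511, which rounds to 4.3285.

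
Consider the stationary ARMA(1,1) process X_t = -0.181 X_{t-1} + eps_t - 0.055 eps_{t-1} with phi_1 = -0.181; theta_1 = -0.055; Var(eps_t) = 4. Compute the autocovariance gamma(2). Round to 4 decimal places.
\gamma(2) = 0.1784

Multiply the model equation by X_{t-k} and take expectations. With theta_0 = psi_0 = 1 and psi_j the MA(infinity) weights, this gives
  gamma(k) - sum_i phi_i gamma(k-i) = c_k,
  c_k = sigma^2 * sum_{j=k..q} theta_j psi_{j-k}   (c_k = 0 for k > q),
using gamma(-m) = gamma(m).
psi-weights needed (psi_j = theta_j + sum_i phi_i psi_{j-i}):
  psi_1 = theta_1 + phi_1 = -0.055 + (-0.181) = -0.236
Right-hand sides:
  c_0 = sigma^2 (1 + theta_1 psi_1) = 4 * (1 + (-0.055)(-0.236)) = 4 * 1.01298 = 4.05192
  c_1 = sigma^2 theta_1 = 4 * (-0.055) = -0.22
  c_2 = 0
Equations for k = 0 and k = 1 (AR order 1):
  gamma(0) = phi_1 gamma(1) + c_0
  gamma(1) = phi_1 gamma(0) + c_1
Substituting the second into the first: gamma(0) (1 - phi_1^2) = c_0 + phi_1 c_1, so
  gamma(0) = (c_0 + phi_1 c_1) / (1 - phi_1^2) = (4.05192 + (-0.181)(-0.22)) / (1 - (-0.181)^2) = 4.09174 / 0.967239 = 4.23033.
  gamma(1) = phi_1 gamma(0) + c_1 = (-0.181)(4.23033) + (-0.22) = -0.98569.
For k = 2 (> q): gamma(2) = phi_1 gamma(1) = (-0.181)(-0.98569) = 0.17841.
Therefore gamma(2) = 0.1784 (to 4 decimal places).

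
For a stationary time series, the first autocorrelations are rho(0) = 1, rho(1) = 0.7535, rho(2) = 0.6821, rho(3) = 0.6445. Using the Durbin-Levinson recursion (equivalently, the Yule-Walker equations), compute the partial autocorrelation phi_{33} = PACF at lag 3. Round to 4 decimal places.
\phi_{33} = 0.1671

The PACF at lag k is phi_{kk}, the last component of the solution
to the Yule-Walker system G_k phi = r_k where
  (G_k)_{ij} = rho(|i - j|), (r_k)_i = rho(i), i,j = 1..k.
Equivalently, Durbin-Levinson gives phi_{kk} iteratively:
  phi_{11} = rho(1)
  phi_{kk} = [rho(k) - sum_{j=1..k-1} phi_{k-1,j} rho(k-j)]
            / [1 - sum_{j=1..k-1} phi_{k-1,j} rho(j)],
  phi_{k,j} = phi_{k-1,j} - phi_{kk} phi_{k-1,k-j},  j = 1..k-1.
Step k = 1:
  phi_11 = rho(1) = 0.7535.
Step k = 2:
  phi_22 = [rho(2) - phi_11 rho(1)] / [1 - phi_11 rho(1)] = [0.6821 - (0.7535)(0.7535)] / [1 - (0.7535)(0.7535)]
         = 0.11433775 / 0.43223775 = 0.264525.
  Update: phi_21 = phi_11 - phi_22 phi_11 = 0.7535 - (0.264525)(0.7535) = 0.55418.
Step k = 3:
  phi_33 = [rho(3) - phi_21 rho(2) - phi_22 rho(1)] / [1 - phi_21 rho(1) - phi_22 rho(2)]
    numerator   = 0.6445 - (0.55418)(0.6821) - (0.264525)(0.7535) = 0.06717392
    denominator = 1 - (0.55418)(0.7535) - (0.264525)(0.6821) = 0.40199254
  phi_33 = 0.06717392 / 0.40199254 = 0.1671.
Therefore phi_{33} = 0.1671.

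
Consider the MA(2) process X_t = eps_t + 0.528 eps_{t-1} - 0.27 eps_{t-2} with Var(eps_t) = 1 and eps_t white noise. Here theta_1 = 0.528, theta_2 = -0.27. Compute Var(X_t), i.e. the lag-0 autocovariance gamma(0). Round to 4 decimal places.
\gamma(0) = 1.3517

For an MA(q) process X_t = eps_t + sum_i theta_i eps_{t-i} with
Var(eps_t) = sigma^2, the variance is
  gamma(0) = sigma^2 * (1 + sum_i theta_i^2).
  sum_i theta_i^2 = (0.528)^2 + (-0.27)^2 = 0.278784 + 0.0729 = 0.351684.
  gamma(0) = 1 * (1 + 0.351684) = 1 * 1.351684 = 1.351684, which rounds to 1.3517.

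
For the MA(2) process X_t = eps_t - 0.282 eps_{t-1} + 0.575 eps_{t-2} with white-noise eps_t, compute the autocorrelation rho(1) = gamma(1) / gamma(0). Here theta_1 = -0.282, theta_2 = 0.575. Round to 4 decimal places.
\rho(1) = -0.3150

For an MA(q) process with theta_0 = 1, the autocovariance is
  gamma(k) = sigma^2 * sum_{i=0..q-k} theta_i * theta_{i+k},
and rho(k) = gamma(k) / gamma(0). Sigma^2 cancels.
  numerator   = (1)*(-0.282) + (-0.282)*(0.575) = -0.44415.
  denominator = (1)^2 + (-0.282)^2 + (0.575)^2 = 1.410149.
  rho(1) = -0.44415 / 1.410149 = -0.3150.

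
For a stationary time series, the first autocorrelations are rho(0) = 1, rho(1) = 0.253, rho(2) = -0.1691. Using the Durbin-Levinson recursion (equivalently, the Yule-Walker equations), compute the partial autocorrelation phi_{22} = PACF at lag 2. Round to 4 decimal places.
\phi_{22} = -0.2491

The PACF at lag k is phi_{kk}, the last component of the solution
to the Yule-Walker system G_k phi = r_k where
  (G_k)_{ij} = rho(|i - j|), (r_k)_i = rho(i), i,j = 1..k.
Equivalently, Durbin-Levinson gives phi_{kk} iteratively:
  phi_{11} = rho(1)
  phi_{kk} = [rho(k) - sum_{j=1..k-1} phi_{k-1,j} rho(k-j)]
            / [1 - sum_{j=1..k-1} phi_{k-1,j} rho(j)],
  phi_{k,j} = phi_{k-1,j} - phi_{kk} phi_{k-1,k-j},  j = 1..k-1.
Step k = 1:
  phi_11 = rho(1) = 0.253.
Step k = 2:
  phi_22 = [rho(2) - phi_11 rho(1)] / [1 - phi_11 rho(1)] = [-0.1691 - (0.253)(0.253)] / [1 - (0.253)(0.253)]
         = -0.233109 / 0.935991 = -0.2491.
Therefore phi_{22} = -0.2491.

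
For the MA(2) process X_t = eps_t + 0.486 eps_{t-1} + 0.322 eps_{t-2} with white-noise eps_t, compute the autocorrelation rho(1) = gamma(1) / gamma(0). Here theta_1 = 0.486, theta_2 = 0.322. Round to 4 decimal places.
\rho(1) = 0.4795

For an MA(q) process with theta_0 = 1, the autocovariance is
  gamma(k) = sigma^2 * sum_{i=0..q-k} theta_i * theta_{i+k},
and rho(k) = gamma(k) / gamma(0). Sigma^2 cancels.
  numerator   = (1)*(0.486) + (0.486)*(0.322) = 0.642492.
  denominator = (1)^2 + (0.486)^2 + (0.322)^2 = 1.33988.
  rho(1) = 0.642492 / 1.33988 = 0.4795.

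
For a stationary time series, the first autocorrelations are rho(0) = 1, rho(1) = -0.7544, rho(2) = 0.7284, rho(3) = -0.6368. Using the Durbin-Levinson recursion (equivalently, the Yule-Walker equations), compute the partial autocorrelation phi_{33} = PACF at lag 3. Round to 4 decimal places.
\phi_{33} = -0.0311

The PACF at lag k is phi_{kk}, the last component of the solution
to the Yule-Walker system G_k phi = r_k where
  (G_k)_{ij} = rho(|i - j|), (r_k)_i = rho(i), i,j = 1..k.
Equivalently, Durbin-Levinson gives phi_{kk} iteratively:
  phi_{11} = rho(1)
  phi_{kk} = [rho(k) - sum_{j=1..k-1} phi_{k-1,j} rho(k-j)]
            / [1 - sum_{j=1..k-1} phi_{k-1,j} rho(j)],
  phi_{k,j} = phi_{k-1,j} - phi_{kk} phi_{k-1,k-j},  j = 1..k-1.
Step k = 1:
  phi_11 = rho(1) = -0.7544.
Step k = 2:
  phi_22 = [rho(2) - phi_11 rho(1)] / [1 - phi_11 rho(1)] = [0.7284 - (-0.7544)(-0.7544)] / [1 - (-0.7544)(-0.7544)]
         = 0.15928064 / 0.43088064 = 0.369663.
  Update: phi_21 = phi_11 - phi_22 phi_11 = -0.7544 - (0.369663)(-0.7544) = -0.475526.
Step k = 3:
  phi_33 = [rho(3) - phi_21 rho(2) - phi_22 rho(1)] / [1 - phi_21 rho(1) - phi_22 rho(2)]
    numerator   = -0.6368 - (-0.475526)(0.7284) - (0.369663)(-0.7544) = -0.01155292
    denominator = 1 - (-0.475526)(-0.7544) - (0.369663)(0.7284) = 0.37200048
  phi_33 = -0.01155292 / 0.37200048 = -0.0311.
Therefore phi_{33} = -0.0311.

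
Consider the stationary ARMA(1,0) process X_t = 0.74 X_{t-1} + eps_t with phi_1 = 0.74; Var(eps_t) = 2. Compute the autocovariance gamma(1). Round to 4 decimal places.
\gamma(1) = 3.2714

Multiply the model equation by X_{t-k} and take expectations. With theta_0 = psi_0 = 1 and psi_j the MA(infinity) weights, this gives
  gamma(k) - sum_i phi_i gamma(k-i) = c_k,
  c_k = sigma^2 * sum_{j=k..q} theta_j psi_{j-k}   (c_k = 0 for k > q),
using gamma(-m) = gamma(m).
Pure AR (q = 0): c_0 = sigma^2 = 2, c_k = 0 for k >= 1.
Equations for k = 0 and k = 1 (AR order 1):
  gamma(0) = phi_1 gamma(1) + c_0
  gamma(1) = phi_1 gamma(0) + c_1
Substituting the second into the first: gamma(0) (1 - phi_1^2) = c_0 + phi_1 c_1, so
  gamma(0) = c_0 / (1 - phi_1^2) = 2 / (1 - (0.74)^2) = 2 / 0.4524 = 4.420866.
  gamma(1) = phi_1 gamma(0) = (0.74)(4.420866) = 3.271441.
Therefore gamma(1) = 3.2714 (to 4 decimal places).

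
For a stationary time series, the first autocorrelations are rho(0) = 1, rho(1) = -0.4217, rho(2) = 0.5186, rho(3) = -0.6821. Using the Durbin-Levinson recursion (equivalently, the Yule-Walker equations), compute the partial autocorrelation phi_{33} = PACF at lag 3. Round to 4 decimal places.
\phi_{33} = -0.5570

The PACF at lag k is phi_{kk}, the last component of the solution
to the Yule-Walker system G_k phi = r_k where
  (G_k)_{ij} = rho(|i - j|), (r_k)_i = rho(i), i,j = 1..k.
Equivalently, Durbin-Levinson gives phi_{kk} iteratively:
  phi_{11} = rho(1)
  phi_{kk} = [rho(k) - sum_{j=1..k-1} phi_{k-1,j} rho(k-j)]
            / [1 - sum_{j=1..k-1} phi_{k-1,j} rho(j)],
  phi_{k,j} = phi_{k-1,j} - phi_{kk} phi_{k-1,k-j},  j = 1..k-1.
Step k = 1:
  phi_11 = rho(1) = -0.4217.
Step k = 2:
  phi_22 = [rho(2) - phi_11 rho(1)] / [1 - phi_11 rho(1)] = [0.5186 - (-0.4217)(-0.4217)] / [1 - (-0.4217)(-0.4217)]
         = 0.34076911 / 0.82216911 = 0.414476.
  Update: phi_21 = phi_11 - phi_22 phi_11 = -0.4217 - (0.414476)(-0.4217) = -0.246916.
Step k = 3:
  phi_33 = [rho(3) - phi_21 rho(2) - phi_22 rho(1)] / [1 - phi_21 rho(1) - phi_22 rho(2)]
    numerator   = -0.6821 - (-0.246916)(0.5186) - (0.414476)(-0.4217) = -0.37926517
    denominator = 1 - (-0.246916)(-0.4217) - (0.414476)(0.5186) = 0.6809286
  phi_33 = -0.37926517 / 0.6809286 = -0.557.
Therefore phi_{33} = -0.5570.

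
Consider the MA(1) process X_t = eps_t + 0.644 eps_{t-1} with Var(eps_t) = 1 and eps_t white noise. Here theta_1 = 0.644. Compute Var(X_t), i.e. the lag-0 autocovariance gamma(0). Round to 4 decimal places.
\gamma(0) = 1.4147

For an MA(q) process X_t = eps_t + sum_i theta_i eps_{t-i} with
Var(eps_t) = sigma^2, the variance is
  gamma(0) = sigma^2 * (1 + sum_i theta_i^2).
  sum_i theta_i^2 = (0.644)^2 = 0.414736.
  gamma(0) = 1 * (1 + 0.414736) = 1 * 1.414736 = 1.414736, which rounds to 1.4147.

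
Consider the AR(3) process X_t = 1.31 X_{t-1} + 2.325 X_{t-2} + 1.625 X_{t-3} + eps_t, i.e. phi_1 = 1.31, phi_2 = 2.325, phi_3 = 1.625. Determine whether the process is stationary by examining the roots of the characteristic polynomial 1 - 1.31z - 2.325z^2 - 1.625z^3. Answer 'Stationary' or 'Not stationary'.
\text{Not stationary}

The AR(p) characteristic polynomial is P(z) = 1 - 1.31z - 2.325z^2 - 1.625z^3.
Stationarity requires all roots to lie outside the unit circle, i.e. |z| > 1 for every root.
Degree 3: look for a simple real root z0 first, then factor out (1 - z/z0) and solve the remaining quadratic.
Testing z0 = 0.4: P(0.4) = 1 + (-1.31)(0.4) + (-2.325)(0.4)^2 + (-1.625)(0.4)^3
  = 1 + (-0.524) + (-0.372) + (-0.104) = 0.  So z_0 = 0.4 is a root, |z_0| = 0.4.
Divide out the factor (1 - 2.5 z) = (1 - z/z0) (since 1/z0 = 2.5):
  P(z) = (1 - 2.5 z)(1 + (1.19) z + (0.65) z^2)
  [check: z-coef 1.19 - (2.5) = -1.31; z^2-coef 0.65 - (2.5)(1.19) = -2.325; z^3-coef -(2.5)(0.65) = -1.625.]
Remaining roots from the quadratic factor 1 + (1.19) z + (0.65) z^2:
  Set 1 + (1.19) z + (0.65) z^2 = 0, i.e. a z^2 + b z + c = 0 with a = 0.65, b = 1.19, c = 1.
  Discriminant D = b^2 - 4ac = (1.19)^2 - 4*(0.65)*1 = 1.4161 - (2.6) = -1.1839.
  D < 0, so the roots are the complex-conjugate pair z = (-b +/- i sqrt(-D)) / (2a) = -0.9154 +/- 0.837i.
  For a conjugate pair |z|^2 = z * conj(z) = (product of roots) = c/a = 1/(0.65) = 1.538462, so |z| = sqrt(1.538462) = 1.2403 for both roots.
Moduli of all roots: 0.4000, 1.2403, 1.2403.
All moduli strictly greater than 1? No.
Verdict: Not stationary.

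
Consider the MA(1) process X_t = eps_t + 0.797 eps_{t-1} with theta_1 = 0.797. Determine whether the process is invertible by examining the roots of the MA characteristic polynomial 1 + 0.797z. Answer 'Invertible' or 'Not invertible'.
\text{Invertible}

The MA(q) characteristic polynomial is P(z) = 1 + 0.797z.
Invertibility requires all roots to lie outside the unit circle, i.e. |z| > 1 for every root.
This is linear in z: 1 + (0.797) z = 0  =>  z = -1/(0.797) = -1.254705,  |z| = 1.254705.
Moduli of all roots: 1.2547.
All moduli strictly greater than 1? Yes.
Verdict: Invertible.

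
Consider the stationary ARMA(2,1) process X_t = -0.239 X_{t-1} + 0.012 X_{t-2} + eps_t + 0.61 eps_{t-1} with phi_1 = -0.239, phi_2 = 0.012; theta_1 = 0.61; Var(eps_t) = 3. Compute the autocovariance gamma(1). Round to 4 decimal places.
\gamma(1) = 1.0220

Multiply the model equation by X_{t-k} and take expectations. With theta_0 = psi_0 = 1 and psi_j the MA(infinity) weights, this gives
  gamma(k) - sum_i phi_i gamma(k-i) = c_k,
  c_k = sigma^2 * sum_{j=k..q} theta_j psi_{j-k}   (c_k = 0 for k > q),
using gamma(-m) = gamma(m).
psi-weights needed (psi_j = theta_j + sum_i phi_i psi_{j-i}):
  psi_1 = theta_1 + phi_1 = 0.61 + (-0.239) = 0.371
Right-hand sides:
  c_0 = sigma^2 (1 + theta_1 psi_1) = 3 * (1 + (0.61)(0.371)) = 3 * 1.22631 = 3.67893
  c_1 = sigma^2 theta_1 = 3 * (0.61) = 1.83
  c_2 = 0
Equations for k = 0, 1, 2 (AR order 2, c_2 = 0):
  (E0) gamma(0) = phi_1 gamma(1) + phi_2 gamma(2) + c_0
  (E1) gamma(1) = phi_1 gamma(0) + phi_2 gamma(1) + c_1
  (E2) gamma(2) = phi_1 gamma(1) + phi_2 gamma(0)
From (E1): gamma(1) = A gamma(0) + B with
  A = phi_1 / (1 - phi_2) = -0.239 / 0.988 = -0.241903,   B = c_1 / (1 - phi_2) = 1.83 / 0.988 = 1.852227.
Insert (E2) into (E0): gamma(0) (1 - phi_2^2) = phi_1 (1 + phi_2) gamma(1) + c_0.
  phi_1 (1 + phi_2) = (-0.239)(1.012) = -0.241868,   1 - phi_2^2 = 0.999856.
Replace gamma(1) by A gamma(0) + B and collect gamma(0):
  gamma(0) [0.999856 - (-0.241868)(-0.241903)] = (-0.241868)(1.852227) + 3.67893
  gamma(0) * 0.941347 = 3.230936
  gamma(0) = 3.230936 / 0.941347 = 3.432246.
  gamma(1) = A gamma(0) + B = (-0.241903)(3.432246) + (1.852227) = 1.021957.
Therefore gamma(1) = 1.0220 (to 4 decimal places).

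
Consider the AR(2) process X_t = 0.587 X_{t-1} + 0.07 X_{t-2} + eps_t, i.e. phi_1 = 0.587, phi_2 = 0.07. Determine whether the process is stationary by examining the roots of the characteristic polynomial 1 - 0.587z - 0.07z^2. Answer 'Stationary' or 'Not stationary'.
\text{Stationary}

The AR(p) characteristic polynomial is P(z) = 1 - 0.587z - 0.07z^2.
Stationarity requires all roots to lie outside the unit circle, i.e. |z| > 1 for every root.
Set 1 + (-0.587) z + (-0.07) z^2 = 0, i.e. a z^2 + b z + c = 0 with a = -0.07, b = -0.587, c = 1.
Discriminant D = b^2 - 4ac = (-0.587)^2 - 4*(-0.07)*1 = 0.344569 - (-0.28) = 0.624569.
D >= 0, so the roots are real: z = (-b +/- sqrt(D)) / (2a) = (0.587 +/- 0.790297) / (-0.14).
  z_1 = (0.587 + 0.790297) / (-0.14) = -9.8378,   |z_1| = 9.8378.
  z_2 = (0.587 - 0.790297) / (-0.14) = 1.4521,   |z_2| = 1.4521.
Moduli of all roots: 9.8378, 1.4521.
All moduli strictly greater than 1? Yes.
Verdict: Stationary.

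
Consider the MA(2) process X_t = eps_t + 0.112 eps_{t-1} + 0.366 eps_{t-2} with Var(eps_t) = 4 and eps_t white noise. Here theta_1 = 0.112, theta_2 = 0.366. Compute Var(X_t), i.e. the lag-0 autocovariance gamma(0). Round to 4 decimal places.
\gamma(0) = 4.5860

For an MA(q) process X_t = eps_t + sum_i theta_i eps_{t-i} with
Var(eps_t) = sigma^2, the variance is
  gamma(0) = sigma^2 * (1 + sum_i theta_i^2).
  sum_i theta_i^2 = (0.112)^2 + (0.366)^2 = 0.012544 + 0.133956 = 0.1465.
  gamma(0) = 4 * (1 + 0.1465) = 4 * 1.1465 = 4.586, which rounds to 4.5860.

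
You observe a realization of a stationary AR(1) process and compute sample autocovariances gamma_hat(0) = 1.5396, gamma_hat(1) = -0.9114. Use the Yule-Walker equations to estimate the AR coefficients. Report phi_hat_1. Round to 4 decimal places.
\hat\phi_{1} = -0.5920

The Yule-Walker equations for an AR(p) process read, in matrix form,
  Gamma_p phi = r_p,   with   (Gamma_p)_{ij} = gamma(|i - j|),
                       (r_p)_i = gamma(i),   i,j = 1..p.
Substitute the sample gammas (Toeplitz matrix and right-hand side of size 1):
  Gamma_p = [[1.5396]]
  r_p     = [-0.9114]
With p = 1 this is the single equation gamma(0) phi_1 = gamma(1):
  phi_hat_1 = gamma(1) / gamma(0) = -0.9114 / 1.5396 = -0.5920.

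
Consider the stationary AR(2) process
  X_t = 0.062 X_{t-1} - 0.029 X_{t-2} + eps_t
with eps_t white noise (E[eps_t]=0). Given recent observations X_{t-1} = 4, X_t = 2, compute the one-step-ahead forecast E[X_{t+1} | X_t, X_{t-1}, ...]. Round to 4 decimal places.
E[X_{t+1} \mid \mathcal F_t] = 0.0080

For an AR(p) model X_t = c + sum_i phi_i X_{t-i} + eps_t, the
one-step-ahead conditional mean is
  E[X_{t+1} | X_t, ...] = c + sum_i phi_i X_{t+1-i}.
Substitute known values:
  E[X_{t+1} | ...] = (0.062) * (2) + (-0.029) * (4)
                   = 0.0080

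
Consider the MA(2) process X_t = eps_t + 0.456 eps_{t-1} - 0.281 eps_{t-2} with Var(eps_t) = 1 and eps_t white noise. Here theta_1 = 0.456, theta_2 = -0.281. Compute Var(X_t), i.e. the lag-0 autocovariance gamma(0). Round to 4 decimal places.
\gamma(0) = 1.2869

For an MA(q) process X_t = eps_t + sum_i theta_i eps_{t-i} with
Var(eps_t) = sigma^2, the variance is
  gamma(0) = sigma^2 * (1 + sum_i theta_i^2).
  sum_i theta_i^2 = (0.456)^2 + (-0.281)^2 = 0.207936 + 0.078961 = 0.286897.
  gamma(0) = 1 * (1 + 0.286897) = 1 * 1.286897 = 1.286897, which rounds to 1.2869.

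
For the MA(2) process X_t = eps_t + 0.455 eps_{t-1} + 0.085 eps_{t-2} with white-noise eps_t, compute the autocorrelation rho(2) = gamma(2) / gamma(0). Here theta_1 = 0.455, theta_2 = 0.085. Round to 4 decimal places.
\rho(2) = 0.0700

For an MA(q) process with theta_0 = 1, the autocovariance is
  gamma(k) = sigma^2 * sum_{i=0..q-k} theta_i * theta_{i+k},
and rho(k) = gamma(k) / gamma(0). Sigma^2 cancels.
  numerator   = (1)*(0.085) = 0.085.
  denominator = (1)^2 + (0.455)^2 + (0.085)^2 = 1.21425.
  rho(2) = 0.085 / 1.21425 = 0.0700.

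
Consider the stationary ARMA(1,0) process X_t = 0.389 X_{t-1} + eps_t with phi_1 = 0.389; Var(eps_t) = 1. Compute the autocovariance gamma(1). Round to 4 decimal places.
\gamma(1) = 0.4584

Multiply the model equation by X_{t-k} and take expectations. With theta_0 = psi_0 = 1 and psi_j the MA(infinity) weights, this gives
  gamma(k) - sum_i phi_i gamma(k-i) = c_k,
  c_k = sigma^2 * sum_{j=k..q} theta_j psi_{j-k}   (c_k = 0 for k > q),
using gamma(-m) = gamma(m).
Pure AR (q = 0): c_0 = sigma^2 = 1, c_k = 0 for k >= 1.
Equations for k = 0 and k = 1 (AR order 1):
  gamma(0) = phi_1 gamma(1) + c_0
  gamma(1) = phi_1 gamma(0) + c_1
Substituting the second into the first: gamma(0) (1 - phi_1^2) = c_0 + phi_1 c_1, so
  gamma(0) = c_0 / (1 - phi_1^2) = 1 / (1 - (0.389)^2) = 1 / 0.848679 = 1.178302.
  gamma(1) = phi_1 gamma(0) = (0.389)(1.178302) = 0.458359.
Therefore gamma(1) = 0.4584 (to 4 decimal places).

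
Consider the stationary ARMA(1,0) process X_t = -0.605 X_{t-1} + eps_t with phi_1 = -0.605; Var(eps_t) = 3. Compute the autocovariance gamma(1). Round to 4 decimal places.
\gamma(1) = -2.8629

Multiply the model equation by X_{t-k} and take expectations. With theta_0 = psi_0 = 1 and psi_j the MA(infinity) weights, this gives
  gamma(k) - sum_i phi_i gamma(k-i) = c_k,
  c_k = sigma^2 * sum_{j=k..q} theta_j psi_{j-k}   (c_k = 0 for k > q),
using gamma(-m) = gamma(m).
Pure AR (q = 0): c_0 = sigma^2 = 3, c_k = 0 for k >= 1.
Equations for k = 0 and k = 1 (AR order 1):
  gamma(0) = phi_1 gamma(1) + c_0
  gamma(1) = phi_1 gamma(0) + c_1
Substituting the second into the first: gamma(0) (1 - phi_1^2) = c_0 + phi_1 c_1, so
  gamma(0) = c_0 / (1 - phi_1^2) = 3 / (1 - (-0.605)^2) = 3 / 0.633975 = 4.732048.
  gamma(1) = phi_1 gamma(0) = (-0.605)(4.732048) = -2.862889.
Therefore gamma(1) = -2.8629 (to 4 decimal places).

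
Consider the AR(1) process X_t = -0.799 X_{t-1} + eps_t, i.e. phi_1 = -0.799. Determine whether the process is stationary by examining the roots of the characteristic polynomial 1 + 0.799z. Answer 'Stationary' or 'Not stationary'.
\text{Stationary}

The AR(p) characteristic polynomial is P(z) = 1 + 0.799z.
Stationarity requires all roots to lie outside the unit circle, i.e. |z| > 1 for every root.
This is linear in z: 1 + (0.799) z = 0  =>  z = -1/(0.799) = -1.251564,  |z| = 1.251564.
Moduli of all roots: 1.2516.
All moduli strictly greater than 1? Yes.
Verdict: Stationary.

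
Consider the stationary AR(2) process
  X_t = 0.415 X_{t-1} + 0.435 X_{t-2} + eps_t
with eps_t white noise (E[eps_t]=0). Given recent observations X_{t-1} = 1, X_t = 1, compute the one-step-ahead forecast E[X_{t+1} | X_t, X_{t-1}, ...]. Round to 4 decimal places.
E[X_{t+1} \mid \mathcal F_t] = 0.8500

For an AR(p) model X_t = c + sum_i phi_i X_{t-i} + eps_t, the
one-step-ahead conditional mean is
  E[X_{t+1} | X_t, ...] = c + sum_i phi_i X_{t+1-i}.
Substitute known values:
  E[X_{t+1} | ...] = (0.415) * (1) + (0.435) * (1)
                   = 0.8500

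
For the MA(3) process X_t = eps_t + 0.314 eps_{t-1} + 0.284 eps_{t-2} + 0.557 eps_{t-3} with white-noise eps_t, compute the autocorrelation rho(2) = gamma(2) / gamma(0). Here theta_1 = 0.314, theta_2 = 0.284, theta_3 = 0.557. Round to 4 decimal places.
\rho(2) = 0.3081

For an MA(q) process with theta_0 = 1, the autocovariance is
  gamma(k) = sigma^2 * sum_{i=0..q-k} theta_i * theta_{i+k},
and rho(k) = gamma(k) / gamma(0). Sigma^2 cancels.
  numerator   = (1)*(0.284) + (0.314)*(0.557) = 0.458898.
  denominator = (1)^2 + (0.314)^2 + (0.284)^2 + (0.557)^2 = 1.489501.
  rho(2) = 0.458898 / 1.489501 = 0.3081.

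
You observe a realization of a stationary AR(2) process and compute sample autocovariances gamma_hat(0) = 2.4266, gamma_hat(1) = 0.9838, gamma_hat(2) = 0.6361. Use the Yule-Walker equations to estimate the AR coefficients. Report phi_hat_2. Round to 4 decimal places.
\hat\phi_{2} = 0.1170

The Yule-Walker equations for an AR(p) process read, in matrix form,
  Gamma_p phi = r_p,   with   (Gamma_p)_{ij} = gamma(|i - j|),
                       (r_p)_i = gamma(i),   i,j = 1..p.
Substitute the sample gammas (Toeplitz matrix and right-hand side of size 2):
  Gamma_p = [[2.4266, 0.9838], [0.9838, 2.4266]]
  r_p     = [0.9838, 0.6361]
Written out:
  2.4266 phi_1 + 0.9838 phi_2 = 0.9838
  0.9838 phi_1 + 2.4266 phi_2 = 0.6361
Solve by Cramer's rule:
  det = gamma(0)^2 - gamma(1)^2 = (2.4266)^2 - (0.9838)^2 = 5.88838756 - 0.96786244 = 4.92052512
  phi_hat_1 = [gamma(1) gamma(0) - gamma(1) gamma(2)] / det = [(0.9838)(2.4266) - (0.9838)(0.6361)] / 4.92052512 = 1.7614939 / 4.92052512 = 0.358
  phi_hat_2 = [gamma(0) gamma(2) - gamma(1)^2] / det = [(2.4266)(0.6361) - (0.9838)^2] / 4.92052512 = 0.57569782 / 4.92052512 = 0.117
So phi_hat = [0.3580, 0.1170].
Therefore phi_hat_2 = 0.1170.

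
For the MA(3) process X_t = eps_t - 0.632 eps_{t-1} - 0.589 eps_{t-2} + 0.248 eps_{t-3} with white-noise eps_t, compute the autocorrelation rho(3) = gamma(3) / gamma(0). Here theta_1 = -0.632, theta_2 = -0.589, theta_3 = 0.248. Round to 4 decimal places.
\rho(3) = 0.1372

For an MA(q) process with theta_0 = 1, the autocovariance is
  gamma(k) = sigma^2 * sum_{i=0..q-k} theta_i * theta_{i+k},
and rho(k) = gamma(k) / gamma(0). Sigma^2 cancels.
  numerator   = (1)*(0.248) = 0.248.
  denominator = (1)^2 + (-0.632)^2 + (-0.589)^2 + (0.248)^2 = 1.807849.
  rho(3) = 0.248 / 1.807849 = 0.1372.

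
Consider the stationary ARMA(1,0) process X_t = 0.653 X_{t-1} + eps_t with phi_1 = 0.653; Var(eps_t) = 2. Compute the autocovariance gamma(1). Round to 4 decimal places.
\gamma(1) = 2.2769

Multiply the model equation by X_{t-k} and take expectations. With theta_0 = psi_0 = 1 and psi_j the MA(infinity) weights, this gives
  gamma(k) - sum_i phi_i gamma(k-i) = c_k,
  c_k = sigma^2 * sum_{j=k..q} theta_j psi_{j-k}   (c_k = 0 for k > q),
using gamma(-m) = gamma(m).
Pure AR (q = 0): c_0 = sigma^2 = 2, c_k = 0 for k >= 1.
Equations for k = 0 and k = 1 (AR order 1):
  gamma(0) = phi_1 gamma(1) + c_0
  gamma(1) = phi_1 gamma(0) + c_1
Substituting the second into the first: gamma(0) (1 - phi_1^2) = c_0 + phi_1 c_1, so
  gamma(0) = c_0 / (1 - phi_1^2) = 2 / (1 - (0.653)^2) = 2 / 0.573591 = 3.486805.
  gamma(1) = phi_1 gamma(0) = (0.653)(3.486805) = 2.276884.
Therefore gamma(1) = 2.2769 (to 4 decimal places).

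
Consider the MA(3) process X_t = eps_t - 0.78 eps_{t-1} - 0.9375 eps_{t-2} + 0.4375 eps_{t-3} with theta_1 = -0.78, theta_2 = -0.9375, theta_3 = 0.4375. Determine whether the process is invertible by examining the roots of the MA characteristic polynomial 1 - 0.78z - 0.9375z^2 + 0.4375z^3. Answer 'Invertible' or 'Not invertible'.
\text{Not invertible}

The MA(q) characteristic polynomial is P(z) = 1 - 0.78z - 0.9375z^2 + 0.4375z^3.
Invertibility requires all roots to lie outside the unit circle, i.e. |z| > 1 for every root.
Degree 3: look for a simple real root z0 first, then factor out (1 - z/z0) and solve the remaining quadratic.
Testing z0 = 0.8: P(0.8) = 1 + (-0.78)(0.8) + (-0.9375)(0.8)^2 + (0.4375)(0.8)^3
  = 1 + (-0.624) + (-0.6) + (0.224) = 0.  So z_0 = 0.8 is a root, |z_0| = 0.8.
Divide out the factor (1 - 1.25 z) = (1 - z/z0) (since 1/z0 = 1.25):
  P(z) = (1 - 1.25 z)(1 + (0.47) z + (-0.35) z^2)
  [check: z-coef 0.47 - (1.25) = -0.78; z^2-coef -0.35 - (1.25)(0.47) = -0.9375; z^3-coef -(1.25)(-0.35) = 0.4375.]
Remaining roots from the quadratic factor 1 + (0.47) z + (-0.35) z^2:
  Set 1 + (0.47) z + (-0.35) z^2 = 0, i.e. a z^2 + b z + c = 0 with a = -0.35, b = 0.47, c = 1.
  Discriminant D = b^2 - 4ac = (0.47)^2 - 4*(-0.35)*1 = 0.2209 - (-1.4) = 1.6209.
  D >= 0, so the roots are real: z = (-b +/- sqrt(D)) / (2a) = (-0.47 +/- 1.273146) / (-0.7).
    z_1 = (-0.47 + 1.273146) / (-0.7) = -1.1474,   |z_1| = 1.1474.
    z_2 = (-0.47 - 1.273146) / (-0.7) = 2.4902,   |z_2| = 2.4902.
Moduli of all roots: 0.8000, 1.1474, 2.4902.
All moduli strictly greater than 1? No.
Verdict: Not invertible.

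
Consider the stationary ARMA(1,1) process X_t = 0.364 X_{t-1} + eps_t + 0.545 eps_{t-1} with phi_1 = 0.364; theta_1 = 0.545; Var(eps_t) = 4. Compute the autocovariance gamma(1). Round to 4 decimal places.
\gamma(1) = 5.0228

Multiply the model equation by X_{t-k} and take expectations. With theta_0 = psi_0 = 1 and psi_j the MA(infinity) weights, this gives
  gamma(k) - sum_i phi_i gamma(k-i) = c_k,
  c_k = sigma^2 * sum_{j=k..q} theta_j psi_{j-k}   (c_k = 0 for k > q),
using gamma(-m) = gamma(m).
psi-weights needed (psi_j = theta_j + sum_i phi_i psi_{j-i}):
  psi_1 = theta_1 + phi_1 = 0.545 + (0.364) = 0.909
Right-hand sides:
  c_0 = sigma^2 (1 + theta_1 psi_1) = 4 * (1 + (0.545)(0.909)) = 4 * 1.495405 = 5.98162
  c_1 = sigma^2 theta_1 = 4 * (0.545) = 2.18
  c_2 = 0
Equations for k = 0 and k = 1 (AR order 1):
  gamma(0) = phi_1 gamma(1) + c_0
  gamma(1) = phi_1 gamma(0) + c_1
Substituting the second into the first: gamma(0) (1 - phi_1^2) = c_0 + phi_1 c_1, so
  gamma(0) = (c_0 + phi_1 c_1) / (1 - phi_1^2) = (5.98162 + (0.364)(2.18)) / (1 - (0.364)^2) = 6.77514 / 0.867504 = 7.809924.
  gamma(1) = phi_1 gamma(0) + c_1 = (0.364)(7.809924) + (2.18) = 5.022812.
Therefore gamma(1) = 5.0228 (to 4 decimal places).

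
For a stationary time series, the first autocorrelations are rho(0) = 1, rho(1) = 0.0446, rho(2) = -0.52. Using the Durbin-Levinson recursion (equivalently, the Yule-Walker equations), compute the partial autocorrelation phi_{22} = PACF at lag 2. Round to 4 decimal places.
\phi_{22} = -0.5230

The PACF at lag k is phi_{kk}, the last component of the solution
to the Yule-Walker system G_k phi = r_k where
  (G_k)_{ij} = rho(|i - j|), (r_k)_i = rho(i), i,j = 1..k.
Equivalently, Durbin-Levinson gives phi_{kk} iteratively:
  phi_{11} = rho(1)
  phi_{kk} = [rho(k) - sum_{j=1..k-1} phi_{k-1,j} rho(k-j)]
            / [1 - sum_{j=1..k-1} phi_{k-1,j} rho(j)],
  phi_{k,j} = phi_{k-1,j} - phi_{kk} phi_{k-1,k-j},  j = 1..k-1.
Step k = 1:
  phi_11 = rho(1) = 0.0446.
Step k = 2:
  phi_22 = [rho(2) - phi_11 rho(1)] / [1 - phi_11 rho(1)] = [-0.52 - (0.0446)(0.0446)] / [1 - (0.0446)(0.0446)]
         = -0.52198916 / 0.99801084 = -0.523.
Therefore phi_{22} = -0.5230.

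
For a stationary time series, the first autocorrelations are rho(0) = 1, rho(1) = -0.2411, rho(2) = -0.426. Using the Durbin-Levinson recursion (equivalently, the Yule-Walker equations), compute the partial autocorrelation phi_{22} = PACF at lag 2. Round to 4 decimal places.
\phi_{22} = -0.5140

The PACF at lag k is phi_{kk}, the last component of the solution
to the Yule-Walker system G_k phi = r_k where
  (G_k)_{ij} = rho(|i - j|), (r_k)_i = rho(i), i,j = 1..k.
Equivalently, Durbin-Levinson gives phi_{kk} iteratively:
  phi_{11} = rho(1)
  phi_{kk} = [rho(k) - sum_{j=1..k-1} phi_{k-1,j} rho(k-j)]
            / [1 - sum_{j=1..k-1} phi_{k-1,j} rho(j)],
  phi_{k,j} = phi_{k-1,j} - phi_{kk} phi_{k-1,k-j},  j = 1..k-1.
Step k = 1:
  phi_11 = rho(1) = -0.2411.
Step k = 2:
  phi_22 = [rho(2) - phi_11 rho(1)] / [1 - phi_11 rho(1)] = [-0.426 - (-0.2411)(-0.2411)] / [1 - (-0.2411)(-0.2411)]
         = -0.48412921 / 0.94187079 = -0.514.
Therefore phi_{22} = -0.5140.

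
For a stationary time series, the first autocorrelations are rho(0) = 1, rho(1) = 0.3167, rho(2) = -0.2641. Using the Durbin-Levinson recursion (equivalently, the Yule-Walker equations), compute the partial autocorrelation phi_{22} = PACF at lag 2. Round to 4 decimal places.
\phi_{22} = -0.4050

The PACF at lag k is phi_{kk}, the last component of the solution
to the Yule-Walker system G_k phi = r_k where
  (G_k)_{ij} = rho(|i - j|), (r_k)_i = rho(i), i,j = 1..k.
Equivalently, Durbin-Levinson gives phi_{kk} iteratively:
  phi_{11} = rho(1)
  phi_{kk} = [rho(k) - sum_{j=1..k-1} phi_{k-1,j} rho(k-j)]
            / [1 - sum_{j=1..k-1} phi_{k-1,j} rho(j)],
  phi_{k,j} = phi_{k-1,j} - phi_{kk} phi_{k-1,k-j},  j = 1..k-1.
Step k = 1:
  phi_11 = rho(1) = 0.3167.
Step k = 2:
  phi_22 = [rho(2) - phi_11 rho(1)] / [1 - phi_11 rho(1)] = [-0.2641 - (0.3167)(0.3167)] / [1 - (0.3167)(0.3167)]
         = -0.36439889 / 0.89970111 = -0.405.
Therefore phi_{22} = -0.4050.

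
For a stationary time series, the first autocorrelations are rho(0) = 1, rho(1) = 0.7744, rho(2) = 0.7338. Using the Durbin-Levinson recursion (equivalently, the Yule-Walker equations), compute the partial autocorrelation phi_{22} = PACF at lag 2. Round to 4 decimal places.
\phi_{22} = 0.3350

The PACF at lag k is phi_{kk}, the last component of the solution
to the Yule-Walker system G_k phi = r_k where
  (G_k)_{ij} = rho(|i - j|), (r_k)_i = rho(i), i,j = 1..k.
Equivalently, Durbin-Levinson gives phi_{kk} iteratively:
  phi_{11} = rho(1)
  phi_{kk} = [rho(k) - sum_{j=1..k-1} phi_{k-1,j} rho(k-j)]
            / [1 - sum_{j=1..k-1} phi_{k-1,j} rho(j)],
  phi_{k,j} = phi_{k-1,j} - phi_{kk} phi_{k-1,k-j},  j = 1..k-1.
Step k = 1:
  phi_11 = rho(1) = 0.7744.
Step k = 2:
  phi_22 = [rho(2) - phi_11 rho(1)] / [1 - phi_11 rho(1)] = [0.7338 - (0.7744)(0.7744)] / [1 - (0.7744)(0.7744)]
         = 0.13410464 / 0.40030464 = 0.335.
Therefore phi_{22} = 0.3350.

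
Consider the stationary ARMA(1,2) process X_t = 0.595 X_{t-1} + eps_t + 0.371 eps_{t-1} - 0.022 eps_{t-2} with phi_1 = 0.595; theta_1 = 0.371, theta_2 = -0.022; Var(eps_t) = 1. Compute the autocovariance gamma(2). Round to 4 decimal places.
\gamma(2) = 1.0379

Multiply the model equation by X_{t-k} and take expectations. With theta_0 = psi_0 = 1 and psi_j the MA(infinity) weights, this gives
  gamma(k) - sum_i phi_i gamma(k-i) = c_k,
  c_k = sigma^2 * sum_{j=k..q} theta_j psi_{j-k}   (c_k = 0 for k > q),
using gamma(-m) = gamma(m).
psi-weights needed (psi_j = theta_j + sum_i phi_i psi_{j-i}):
  psi_1 = theta_1 + phi_1 = 0.371 + (0.595) = 0.966
  psi_2 = theta_2 + phi_1 psi_1 = -0.022 + (0.595)(0.966) = 0.55277
Right-hand sides:
  c_0 = sigma^2 (1 + theta_1 psi_1 + theta_2 psi_2) = 1 * (1 + (0.371)(0.966) + (-0.022)(0.55277)) = 1 * 1.346225 = 1.346225
  c_1 = sigma^2 (theta_1 + theta_2 psi_1) = 1 * (0.371 + (-0.022)(0.966)) = 0.349748
  c_2 = sigma^2 theta_2 = 1 * (-0.022) = -0.022
Equations for k = 0 and k = 1 (AR order 1):
  gamma(0) = phi_1 gamma(1) + c_0
  gamma(1) = phi_1 gamma(0) + c_1
Substituting the second into the first: gamma(0) (1 - phi_1^2) = c_0 + phi_1 c_1, so
  gamma(0) = (c_0 + phi_1 c_1) / (1 - phi_1^2) = (1.346225 + (0.595)(0.349748)) / (1 - (0.595)^2) = 1.554325 / 0.645975 = 2.406169.
  gamma(1) = phi_1 gamma(0) + c_1 = (0.595)(2.406169) + (0.349748) = 1.781419.
For k = 2: gamma(2) = phi_1 gamma(1) + c_2
  = (0.595)(1.781419) + (-0.022) = 1.037944.
Therefore gamma(2) = 1.0379 (to 4 decimal places).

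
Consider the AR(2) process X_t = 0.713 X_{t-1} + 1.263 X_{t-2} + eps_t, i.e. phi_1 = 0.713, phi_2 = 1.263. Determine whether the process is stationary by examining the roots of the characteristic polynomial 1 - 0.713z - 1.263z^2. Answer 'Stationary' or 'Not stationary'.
\text{Not stationary}

The AR(p) characteristic polynomial is P(z) = 1 - 0.713z - 1.263z^2.
Stationarity requires all roots to lie outside the unit circle, i.e. |z| > 1 for every root.
Set 1 + (-0.713) z + (-1.263) z^2 = 0, i.e. a z^2 + b z + c = 0 with a = -1.263, b = -0.713, c = 1.
Discriminant D = b^2 - 4ac = (-0.713)^2 - 4*(-1.263)*1 = 0.508369 - (-5.052) = 5.560369.
D >= 0, so the roots are real: z = (-b +/- sqrt(D)) / (2a) = (0.713 +/- 2.358043) / (-2.526).
  z_1 = (0.713 + 2.358043) / (-2.526) = -1.2158,   |z_1| = 1.2158.
  z_2 = (0.713 - 2.358043) / (-2.526) = 0.6512,   |z_2| = 0.6512.
Moduli of all roots: 1.2158, 0.6512.
All moduli strictly greater than 1? No.
Verdict: Not stationary.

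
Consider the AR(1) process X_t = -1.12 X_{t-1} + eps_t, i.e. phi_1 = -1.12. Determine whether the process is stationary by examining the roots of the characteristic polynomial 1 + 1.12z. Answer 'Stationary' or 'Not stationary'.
\text{Not stationary}

The AR(p) characteristic polynomial is P(z) = 1 + 1.12z.
Stationarity requires all roots to lie outside the unit circle, i.e. |z| > 1 for every root.
This is linear in z: 1 + (1.12) z = 0  =>  z = -1/(1.12) = -0.892857,  |z| = 0.892857.
Moduli of all roots: 0.8929.
All moduli strictly greater than 1? No.
Verdict: Not stationary.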